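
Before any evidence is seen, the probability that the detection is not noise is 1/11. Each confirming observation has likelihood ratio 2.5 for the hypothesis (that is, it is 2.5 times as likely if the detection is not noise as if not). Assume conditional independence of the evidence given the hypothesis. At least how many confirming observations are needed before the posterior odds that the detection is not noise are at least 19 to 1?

Prior odds: (1/11) ÷ (10/11) = 0.1.
Likelihood ratio per confirming observation = 2.5.
Target odds = 19.
Require 2.5ⁿ ≥ 19 ÷ 0.1 = 190.
2.5⁵ = 97.65625 falls short of 190 but 2.5⁶ = 244.140625 reaches it, so n = 6.

6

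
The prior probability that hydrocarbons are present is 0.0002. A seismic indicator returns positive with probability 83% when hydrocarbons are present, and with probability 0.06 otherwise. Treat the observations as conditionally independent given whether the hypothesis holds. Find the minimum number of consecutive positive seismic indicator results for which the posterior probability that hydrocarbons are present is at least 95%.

Prior odds = 0.0002/0.9998 = 1/4999.
Likelihood ratio of a positive result = 0.83/0.06 = 83/6.
Target posterior odds = 0.95/0.05 = 19.
Need (1/4999) × (83/6)ⁿ ≥ 19, i.e. (83/6)ⁿ ≥ 94981.
(83/6)⁴ = 47458321/1296 falls short of 94981 but (83/6)⁵ ≈506564 reaches it, so n = 5.

5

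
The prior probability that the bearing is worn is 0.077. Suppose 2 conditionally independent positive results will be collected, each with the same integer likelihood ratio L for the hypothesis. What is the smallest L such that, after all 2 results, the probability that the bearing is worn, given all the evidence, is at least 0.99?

35

Prior odds = 0.077/0.923 = 77/923.
Target odds = 0.99/0.01 = 99.
Need L² ≥ 99 ÷ (77/923) = 8307/7.
34² = 1156 < 8307/7 ≤ 1225 = 35², so L = 35.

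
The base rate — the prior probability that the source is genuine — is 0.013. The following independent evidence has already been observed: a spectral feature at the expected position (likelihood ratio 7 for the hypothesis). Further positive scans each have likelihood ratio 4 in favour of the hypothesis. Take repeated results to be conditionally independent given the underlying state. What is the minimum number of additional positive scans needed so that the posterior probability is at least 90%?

4

Prior odds = 0.013/0.987 = 13/987.
Bayes factor of the evidence already in hand = 7.
Odds after that evidence = (13/987) × 7 = 13/141.
Target odds = 0.9/0.1 = 9.
Need 4ⁿ ≥ 9 ÷ (13/141) = 1269/13.
4³ = 64 falls short of 1269/13 but 4⁴ = 256 reaches it, so n = 4.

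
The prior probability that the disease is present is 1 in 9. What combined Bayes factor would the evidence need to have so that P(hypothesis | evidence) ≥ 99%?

792

Prior odds = (1/9)/(8/9) = 0.125.
Target odds = 0.99/0.01 = 99.
Required Bayes factor = 99 ÷ 0.125 = 792.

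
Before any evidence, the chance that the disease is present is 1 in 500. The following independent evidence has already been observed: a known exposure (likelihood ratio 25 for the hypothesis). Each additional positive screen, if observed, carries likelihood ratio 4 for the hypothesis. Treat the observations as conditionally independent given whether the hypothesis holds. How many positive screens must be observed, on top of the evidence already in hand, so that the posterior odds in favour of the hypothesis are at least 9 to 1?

4

Prior odds = 0.002/0.998 = 1/499.
Bayes factor of the evidence already in hand = 25.
Odds after that evidence = (1/499) × 25 = 25/499.
Target odds = 9.
Need 4ⁿ ≥ 9 ÷ (25/499) = 179.64.
4³ = 64 falls short of 179.64 but 4⁴ = 256 reaches it, so n = 4.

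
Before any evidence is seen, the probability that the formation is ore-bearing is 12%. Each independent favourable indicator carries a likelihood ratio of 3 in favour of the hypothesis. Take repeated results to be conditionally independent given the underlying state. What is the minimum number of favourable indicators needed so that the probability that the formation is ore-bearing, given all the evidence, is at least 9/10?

Prior odds = 0.12/0.88 = 3/22.
Likelihood ratio per favourable indicator = 3.
Target odds: 0.9 ÷ 0.1 = 9.
Need (3/22) × 3ⁿ ≥ 9, i.e. 3ⁿ ≥ 66.
3³ = 27 falls short of 66 but 3⁴ = 81 reaches it, so n = 4.

4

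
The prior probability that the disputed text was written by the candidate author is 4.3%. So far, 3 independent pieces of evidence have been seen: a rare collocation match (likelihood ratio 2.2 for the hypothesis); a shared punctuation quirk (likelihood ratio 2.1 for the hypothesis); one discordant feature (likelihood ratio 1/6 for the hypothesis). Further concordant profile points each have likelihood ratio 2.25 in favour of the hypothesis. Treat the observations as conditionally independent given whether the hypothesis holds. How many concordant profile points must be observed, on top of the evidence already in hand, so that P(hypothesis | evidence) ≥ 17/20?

7

Prior odds = 0.043/0.957 = 43/957.
Combined Bayes factor of the evidence already in hand = 2.2 × 2.1 × (1/6) = 0.77.
Odds after that evidence = (43/957) × 0.77 = 301/8700.
Target odds = 0.85/0.15 = 17/3.
Need 2.25ⁿ ≥ 17/3 ÷ (301/8700) = 49300/301.
2.25⁶ = 531441/4096 falls short of 49300/301 but 2.25⁷ = 4782969/16384 reaches it, so n = 7.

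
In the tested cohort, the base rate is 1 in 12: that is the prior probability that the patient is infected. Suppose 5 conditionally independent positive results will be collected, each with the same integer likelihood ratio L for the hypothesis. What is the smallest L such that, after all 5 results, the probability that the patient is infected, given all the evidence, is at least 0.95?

Prior odds = (1/12)/(11/12) = 1/11.
Target odds = 0.95/0.05 = 19.
Need L⁵ ≥ 19 ÷ (1/11) = 209.
2⁵ = 32 < 209 ≤ 243 = 3⁵, so L = 3.

3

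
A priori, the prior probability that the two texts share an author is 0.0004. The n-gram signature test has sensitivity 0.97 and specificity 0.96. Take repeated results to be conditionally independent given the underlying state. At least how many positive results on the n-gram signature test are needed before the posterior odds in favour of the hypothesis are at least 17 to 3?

Prior odds: 0.0004 ÷ 0.9996 = 1/2499.
False-positive rate = 1 − 0.96 = 0.04; likelihood ratio of a positive = 0.97/0.04 = 24.25.
Target odds = 17/3.
Require 24.25ⁿ ≥ 17/3 ÷ (1/2499) = 14161.
24.25² = 588.0625 falls short of 14161 but 24.25³ = 912673/64 reaches it, so n = 3.

3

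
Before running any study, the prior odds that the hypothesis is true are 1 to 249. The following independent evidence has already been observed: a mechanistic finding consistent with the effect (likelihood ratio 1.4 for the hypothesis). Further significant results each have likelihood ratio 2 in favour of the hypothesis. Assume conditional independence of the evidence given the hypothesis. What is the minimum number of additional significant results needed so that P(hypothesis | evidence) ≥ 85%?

10

Prior odds = 1/249.
Bayes factor of the evidence already in hand = 1.4.
Odds after that evidence = (1/249) × 1.4 = 7/1245.
Target odds = 0.85/0.15 = 17/3.
Need 2ⁿ ≥ 17/3 ÷ (7/1245) = 7055/7.
2⁹ = 512 falls short of 7055/7 but 2¹⁰ = 1024 reaches it, so n = 10.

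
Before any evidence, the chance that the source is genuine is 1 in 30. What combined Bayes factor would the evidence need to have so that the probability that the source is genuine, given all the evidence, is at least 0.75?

87

Prior odds = (1/30)/(29/30) = 1/29.
Target odds = 0.75/0.25 = 3.
Required Bayes factor = 3 ÷ (1/29) = 87.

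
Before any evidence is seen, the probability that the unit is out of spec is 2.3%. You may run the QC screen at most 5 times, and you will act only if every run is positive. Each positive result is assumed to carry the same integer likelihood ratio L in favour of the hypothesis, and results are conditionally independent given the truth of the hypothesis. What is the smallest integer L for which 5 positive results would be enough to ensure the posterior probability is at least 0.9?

Prior odds = 0.023/0.977 = 23/977.
Target odds = 0.9/0.1 = 9.
Need L⁵ ≥ 9 ÷ (23/977) = 8793/23.
3⁵ = 243 < 8793/23 ≤ 1024 = 4⁵, so L = 4.

4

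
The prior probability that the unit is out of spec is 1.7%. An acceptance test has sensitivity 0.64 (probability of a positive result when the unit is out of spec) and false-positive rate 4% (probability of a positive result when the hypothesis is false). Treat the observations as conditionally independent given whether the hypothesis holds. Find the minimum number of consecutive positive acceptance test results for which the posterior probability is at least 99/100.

4

Prior odds = 0.017/0.983 = 17/983.
Likelihood ratio of a positive result = 0.64/0.04 = 16.
Target posterior odds = 0.99/0.01 = 99.
Require 16ⁿ ≥ 99 ÷ (17/983) = 97317/17.
16³ = 4096 falls short of 97317/17 but 16⁴ = 65536 reaches it, so n = 4.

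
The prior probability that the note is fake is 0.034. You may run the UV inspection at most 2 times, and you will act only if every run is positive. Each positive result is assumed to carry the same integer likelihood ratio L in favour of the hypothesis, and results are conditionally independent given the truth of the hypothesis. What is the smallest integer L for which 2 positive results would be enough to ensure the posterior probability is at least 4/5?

Prior odds = 0.034/0.966 = 17/483.
Target odds = 0.8/0.2 = 4.
Need L² ≥ 4 ÷ (17/483) = 1932/17.
10² = 100 < 1932/17 ≤ 121 = 11², so L = 11.

11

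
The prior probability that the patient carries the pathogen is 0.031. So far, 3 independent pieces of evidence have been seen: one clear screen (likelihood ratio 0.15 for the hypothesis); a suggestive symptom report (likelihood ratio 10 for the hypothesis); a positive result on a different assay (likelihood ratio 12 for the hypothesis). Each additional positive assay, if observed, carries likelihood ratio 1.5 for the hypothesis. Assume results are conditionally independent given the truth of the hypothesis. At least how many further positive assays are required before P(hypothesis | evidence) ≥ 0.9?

7

Prior odds = 0.031/0.969 = 31/969.
Combined Bayes factor of the evidence already in hand = 0.15 × 10 × 12 = 18.
Odds after that evidence = (31/969) × 18 = 186/323.
Target odds = 0.9/0.1 = 9.
Need 1.5ⁿ ≥ 9 ÷ (186/323) = 969/62.
1.5⁶ = 11.390625 falls short of 969/62 but 1.5⁷ = 17.0859375 reaches it, so n = 7.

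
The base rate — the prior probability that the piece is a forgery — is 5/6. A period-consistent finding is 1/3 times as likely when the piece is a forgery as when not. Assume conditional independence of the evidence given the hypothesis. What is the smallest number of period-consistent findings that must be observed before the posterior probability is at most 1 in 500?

Prior odds = (5/6)/(1/6) = 5.
Likelihood ratio per period-consistent finding = 1/3.
Target odds: 0.002 ÷ 0.998 = 1/499.
Need 5 × (1/3)ⁿ ≤ 1/499, i.e. (1/3)ⁿ ≤ 1/2495.
(1/3)⁷ = 1/2187 is still above 1/2495 but (1/3)⁸ = 1/6561 is at or below it, so n = 8.

8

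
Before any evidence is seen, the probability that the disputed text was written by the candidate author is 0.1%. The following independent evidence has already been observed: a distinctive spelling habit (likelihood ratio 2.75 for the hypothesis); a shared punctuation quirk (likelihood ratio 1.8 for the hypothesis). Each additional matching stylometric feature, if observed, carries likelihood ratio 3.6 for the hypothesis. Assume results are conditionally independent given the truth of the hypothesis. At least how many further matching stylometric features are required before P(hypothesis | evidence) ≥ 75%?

Prior odds = 0.001/0.999 = 1/999.
Combined Bayes factor of the evidence already in hand = 2.75 × 1.8 = 4.95.
Odds after that evidence = (1/999) × 4.95 = 11/2220.
Target odds = 0.75/0.25 = 3.
Need 3.6ⁿ ≥ 3 ÷ (11/2220) = 6660/11.
3.6⁵ = 604.66176 falls short of 6660/11 but 3.6⁶ = 34012224/15625 reaches it, so n = 6.

6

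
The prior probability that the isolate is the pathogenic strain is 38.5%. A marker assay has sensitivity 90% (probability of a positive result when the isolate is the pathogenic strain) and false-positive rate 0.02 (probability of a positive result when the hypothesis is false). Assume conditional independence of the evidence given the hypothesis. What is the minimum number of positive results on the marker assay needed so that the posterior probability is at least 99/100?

2

Prior odds = 0.385/0.615 = 77/123.
Likelihood ratio of a positive result = 0.9/0.02 = 45.
Target posterior odds = 0.99/0.01 = 99.
Need (77/123) × 45ⁿ ≥ 99, i.e. 45ⁿ ≥ 1107/7.
45¹ = 45 falls short of 1107/7 but 45² = 2025 reaches it, so n = 2.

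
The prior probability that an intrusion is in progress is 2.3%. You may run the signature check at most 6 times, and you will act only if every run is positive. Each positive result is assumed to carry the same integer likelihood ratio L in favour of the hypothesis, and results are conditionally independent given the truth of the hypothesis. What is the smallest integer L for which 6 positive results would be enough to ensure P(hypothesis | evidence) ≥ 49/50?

4

Prior odds = 0.023/0.977 = 23/977.
Target odds = 0.98/0.02 = 49.
Need L⁶ ≥ 49 ÷ (23/977) = 47873/23.
3⁶ = 729 < 47873/23 ≤ 4096 = 4⁶, so L = 4.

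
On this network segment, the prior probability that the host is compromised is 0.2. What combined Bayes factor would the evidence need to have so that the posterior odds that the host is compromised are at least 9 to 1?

Prior odds = 0.2/0.8 = 0.25.
Target odds = 9.
Required Bayes factor = 9 ÷ 0.25 = 36.

36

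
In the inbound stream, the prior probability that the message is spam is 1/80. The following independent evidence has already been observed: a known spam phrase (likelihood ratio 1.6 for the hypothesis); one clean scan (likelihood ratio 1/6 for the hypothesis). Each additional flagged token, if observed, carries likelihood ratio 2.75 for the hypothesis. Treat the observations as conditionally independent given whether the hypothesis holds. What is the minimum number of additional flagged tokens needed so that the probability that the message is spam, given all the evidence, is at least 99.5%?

Prior odds = 0.0125/0.9875 = 1/79.
Combined Bayes factor of the evidence already in hand = 1.6 × (1/6) = 4/15.
Odds after that evidence = (1/79) × 4/15 = 4/1185.
Target odds = 0.995/0.005 = 199.
Need 2.75ⁿ ≥ 199 ÷ (4/1185) = 58953.75.
2.75¹⁰ ≈24735.9 falls short of 58953.75 but 2.75¹¹ ≈68023.6 reaches it, so n = 11.

11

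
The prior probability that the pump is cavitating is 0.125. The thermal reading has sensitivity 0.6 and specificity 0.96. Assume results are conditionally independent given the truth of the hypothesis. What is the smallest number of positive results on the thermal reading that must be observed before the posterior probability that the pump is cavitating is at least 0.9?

Prior odds: 0.125 ÷ 0.875 = 1/7.
False-positive rate = 1 − 0.96 = 0.04; likelihood ratio of a positive = 0.6/0.04 = 15.
Target odds: 0.9 ÷ 0.1 = 9.
Require 15ⁿ ≥ 9 ÷ (1/7) = 63.
15¹ = 15 falls short of 63 but 15² = 225 reaches it, so n = 2.

2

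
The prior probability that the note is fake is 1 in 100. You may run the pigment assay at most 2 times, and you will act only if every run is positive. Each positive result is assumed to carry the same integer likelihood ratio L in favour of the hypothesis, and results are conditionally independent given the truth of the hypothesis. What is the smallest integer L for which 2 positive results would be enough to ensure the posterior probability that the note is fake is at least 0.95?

Prior odds = 0.01/0.99 = 1/99.
Target odds = 0.95/0.05 = 19.
Need L² ≥ 19 ÷ (1/99) = 1881.
43² = 1849 < 1881 ≤ 1936 = 44², so L = 44.

44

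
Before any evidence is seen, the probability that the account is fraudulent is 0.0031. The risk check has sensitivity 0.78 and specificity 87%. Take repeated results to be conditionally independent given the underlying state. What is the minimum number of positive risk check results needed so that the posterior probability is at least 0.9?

5

Prior odds = 0.0031/0.9969 = 31/9969.
False-positive rate = 1 − 0.87 = 0.13; likelihood ratio of a positive = 0.78/0.13 = 6.
Target odds: 0.9 ÷ 0.1 = 9.
Need (31/9969) × 6ⁿ ≥ 9, i.e. 6ⁿ ≥ 89721/31.
6⁴ = 1296 falls short of 89721/31 but 6⁵ = 7776 reaches it, so n = 5.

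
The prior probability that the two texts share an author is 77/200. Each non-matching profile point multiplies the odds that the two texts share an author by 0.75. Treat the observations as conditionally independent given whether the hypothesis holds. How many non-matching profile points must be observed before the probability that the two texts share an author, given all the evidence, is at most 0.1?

Prior odds = 0.385/0.615 = 77/123.
Likelihood ratio per non-matching profile point = 0.75.
Target posterior odds = 0.1/0.9 = 1/9.
Require 0.75ⁿ ≤ 1/9 ÷ (77/123) = 41/231.
0.75⁶ = 729/4096 is still above 41/231 but 0.75⁷ = 2187/16384 is at or below it, so n = 7.

7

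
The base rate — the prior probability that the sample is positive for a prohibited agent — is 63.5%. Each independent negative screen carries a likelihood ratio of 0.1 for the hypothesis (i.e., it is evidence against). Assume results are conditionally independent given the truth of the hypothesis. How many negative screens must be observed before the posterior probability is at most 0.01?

3

Prior odds = 0.635/0.365 = 127/73.
Likelihood ratio per negative screen = 0.1.
Target posterior odds = 0.01/0.99 = 1/99.
Need (127/73) × 0.1ⁿ ≤ 1/99, i.e. 0.1ⁿ ≤ 73/12573.
0.1² = 0.01 is still above 73/12573 but 0.1³ = 0.001 is at or below it, so n = 3.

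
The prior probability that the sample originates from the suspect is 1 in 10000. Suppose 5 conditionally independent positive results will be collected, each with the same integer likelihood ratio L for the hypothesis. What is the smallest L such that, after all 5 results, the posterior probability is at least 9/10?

Prior odds = 0.0001/0.9999 = 1/9999.
Target odds = 0.9/0.1 = 9.
Need L⁵ ≥ 9 ÷ (1/9999) = 89991.
9⁵ = 59049 < 89991 ≤ 100000 = 10⁵, so L = 10.

10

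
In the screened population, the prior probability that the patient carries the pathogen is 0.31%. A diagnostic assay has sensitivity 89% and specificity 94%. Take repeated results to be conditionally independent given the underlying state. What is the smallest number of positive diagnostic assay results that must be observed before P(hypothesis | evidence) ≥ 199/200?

5

Prior odds = 0.0031/0.9969 = 31/9969.
False-positive rate = 1 − 0.94 = 0.06; likelihood ratio of a positive = 0.89/0.06 = 89/6.
Target odds: 0.995 ÷ 0.005 = 199.
Require (89/6)ⁿ ≥ 199 ÷ (31/9969) = 1983831/31.
(89/6)⁴ = 62742241/1296 falls short of 1983831/31 but (89/6)⁵ ≈718115 reaches it, so n = 5.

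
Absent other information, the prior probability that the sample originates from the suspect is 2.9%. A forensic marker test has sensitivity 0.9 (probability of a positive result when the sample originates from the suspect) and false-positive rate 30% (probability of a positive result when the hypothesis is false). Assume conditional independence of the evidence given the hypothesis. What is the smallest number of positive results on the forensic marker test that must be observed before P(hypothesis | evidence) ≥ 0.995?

Prior odds: 0.029 ÷ 0.971 = 29/971.
Likelihood ratio of a positive result = 0.9/0.3 = 3.
Target posterior odds = 0.995/0.005 = 199.
Need (29/971) × 3ⁿ ≥ 199, i.e. 3ⁿ ≥ 193229/29.
3⁸ = 6561 falls short of 193229/29 but 3⁹ = 19683 reaches it, so n = 9.

9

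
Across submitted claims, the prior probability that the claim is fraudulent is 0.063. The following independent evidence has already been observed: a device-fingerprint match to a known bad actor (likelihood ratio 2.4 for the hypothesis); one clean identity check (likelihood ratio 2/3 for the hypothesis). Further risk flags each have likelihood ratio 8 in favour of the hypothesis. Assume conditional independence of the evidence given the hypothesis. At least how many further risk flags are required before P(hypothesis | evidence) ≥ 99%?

4

Prior odds = 0.063/0.937 = 63/937.
Combined Bayes factor of the evidence already in hand = 2.4 × (2/3) = 1.6.
Odds after that evidence = (63/937) × 1.6 = 504/4685.
Target odds = 0.99/0.01 = 99.
Need 8ⁿ ≥ 99 ÷ (504/4685) = 51535/56.
8³ = 512 falls short of 51535/56 but 8⁴ = 4096 reaches it, so n = 4.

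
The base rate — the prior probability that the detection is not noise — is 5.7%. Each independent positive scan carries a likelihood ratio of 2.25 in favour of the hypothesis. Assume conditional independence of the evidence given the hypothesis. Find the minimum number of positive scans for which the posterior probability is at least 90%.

7

Prior odds: 0.057 ÷ 0.943 = 57/943.
Likelihood ratio per positive scan = 2.25.
Target odds: 0.9 ÷ 0.1 = 9.
Require 2.25ⁿ ≥ 9 ÷ (57/943) = 2829/19.
2.25⁶ = 531441/4096 falls short of 2829/19 but 2.25⁷ = 4782969/16384 reaches it, so n = 7.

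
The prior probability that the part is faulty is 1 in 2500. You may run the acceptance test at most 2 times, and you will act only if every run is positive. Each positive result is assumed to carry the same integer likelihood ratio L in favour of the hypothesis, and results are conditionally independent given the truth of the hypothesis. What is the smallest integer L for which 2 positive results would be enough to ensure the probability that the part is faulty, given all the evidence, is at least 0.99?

Prior odds = 0.0004/0.9996 = 1/2499.
Target odds = 0.99/0.01 = 99.
Need L² ≥ 99 ÷ (1/2499) = 247401.
497² = 247009 < 247401 ≤ 248004 = 498², so L = 498.

498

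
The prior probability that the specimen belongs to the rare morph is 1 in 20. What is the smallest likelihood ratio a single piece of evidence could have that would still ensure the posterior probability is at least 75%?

57

Prior odds = 0.05/0.95 = 1/19.
Target odds = 0.75/0.25 = 3.
Required Bayes factor = 3 ÷ (1/19) = 57.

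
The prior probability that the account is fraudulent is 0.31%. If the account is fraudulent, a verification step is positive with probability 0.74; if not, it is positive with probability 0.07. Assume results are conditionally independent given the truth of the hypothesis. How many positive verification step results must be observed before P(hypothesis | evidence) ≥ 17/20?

4

Prior odds: 0.0031 ÷ 0.9969 = 31/9969.
Likelihood ratio of a positive = 0.74/0.07 = 74/7.
Target posterior odds = 0.85/0.15 = 17/3.
Need (31/9969) × (74/7)ⁿ ≥ 17/3, i.e. (74/7)ⁿ ≥ 56491/31.
(74/7)³ = 405224/343 falls short of 56491/31 but (74/7)⁴ = 29986576/2401 reaches it, so n = 4.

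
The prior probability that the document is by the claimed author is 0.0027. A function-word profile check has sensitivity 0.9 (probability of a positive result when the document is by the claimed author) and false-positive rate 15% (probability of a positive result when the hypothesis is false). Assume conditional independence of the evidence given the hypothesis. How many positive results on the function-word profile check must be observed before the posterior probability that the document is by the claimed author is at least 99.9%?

8

Prior odds = 0.0027/0.9973 = 27/9973.
Likelihood ratio of a positive result = 0.9/0.15 = 6.
Target odds: 0.999 ÷ 0.001 = 999.
Require 6ⁿ ≥ 999 ÷ (27/9973) = 369001.
6⁷ = 279936 falls short of 369001 but 6⁸ = 1679616 reaches it, so n = 8.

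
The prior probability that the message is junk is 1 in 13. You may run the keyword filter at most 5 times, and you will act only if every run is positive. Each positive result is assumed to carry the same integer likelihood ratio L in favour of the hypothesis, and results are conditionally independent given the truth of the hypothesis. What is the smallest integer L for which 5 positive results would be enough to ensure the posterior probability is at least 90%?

3

Prior odds = (1/13)/(12/13) = 1/12.
Target odds = 0.9/0.1 = 9.
Need L⁵ ≥ 9 ÷ (1/12) = 108.
2⁵ = 32 < 108 ≤ 243 = 3⁵, so L = 3.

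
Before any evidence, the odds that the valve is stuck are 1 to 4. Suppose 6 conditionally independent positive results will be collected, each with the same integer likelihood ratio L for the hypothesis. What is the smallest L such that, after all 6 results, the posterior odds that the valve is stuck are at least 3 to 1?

Prior odds = 0.25.
Target odds = 3.
Need L⁶ ≥ 3 ÷ 0.25 = 12.
1⁶ = 1 < 12 ≤ 64 = 2⁶, so L = 2.

2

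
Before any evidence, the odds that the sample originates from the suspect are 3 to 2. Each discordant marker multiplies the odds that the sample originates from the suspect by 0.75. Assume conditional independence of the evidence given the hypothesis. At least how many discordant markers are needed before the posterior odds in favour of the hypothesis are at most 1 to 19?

Prior odds = 1.5.
Likelihood ratio per discordant marker = 0.75.
Target odds = 1/19.
Need 1.5 × 0.75ⁿ ≤ 1/19, i.e. 0.75ⁿ ≤ 2/57.
0.75¹¹ = 177147/4194304 is still above 2/57 but 0.75¹² = 531441/16777216 is at or below it, so n = 12.

12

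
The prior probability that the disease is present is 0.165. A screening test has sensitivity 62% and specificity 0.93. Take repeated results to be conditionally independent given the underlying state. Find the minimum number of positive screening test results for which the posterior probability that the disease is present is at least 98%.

Prior odds: 0.165 ÷ 0.835 = 33/167.
False-positive rate = 1 − 0.93 = 0.07; likelihood ratio of a positive = 0.62/0.07 = 62/7.
Target odds: 0.98 ÷ 0.02 = 49.
Need (33/167) × (62/7)ⁿ ≥ 49, i.e. (62/7)ⁿ ≥ 8183/33.
(62/7)² = 3844/49 falls short of 8183/33 but (62/7)³ = 238328/343 reaches it, so n = 3.

3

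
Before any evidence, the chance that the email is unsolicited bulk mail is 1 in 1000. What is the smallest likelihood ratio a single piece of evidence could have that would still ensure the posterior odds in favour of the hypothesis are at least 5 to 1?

4995

Prior odds = 0.001/0.999 = 1/999.
Target odds = 5.
Required Bayes factor = 5 ÷ (1/999) = 4995.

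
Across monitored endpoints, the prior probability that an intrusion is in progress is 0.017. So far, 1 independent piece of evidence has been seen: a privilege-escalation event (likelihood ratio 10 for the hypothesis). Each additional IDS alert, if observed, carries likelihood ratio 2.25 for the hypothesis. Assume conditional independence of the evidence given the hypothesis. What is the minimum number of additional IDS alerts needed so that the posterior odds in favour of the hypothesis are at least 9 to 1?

5

Prior odds = 0.017/0.983 = 17/983.
Bayes factor of the evidence already in hand = 10.
Odds after that evidence = (17/983) × 10 = 170/983.
Target odds = 9.
Need 2.25ⁿ ≥ 9 ÷ (170/983) = 8847/170.
2.25⁴ = 25.62890625 falls short of 8847/170 but 2.25⁵ = 59049/1024 reaches it, so n = 5.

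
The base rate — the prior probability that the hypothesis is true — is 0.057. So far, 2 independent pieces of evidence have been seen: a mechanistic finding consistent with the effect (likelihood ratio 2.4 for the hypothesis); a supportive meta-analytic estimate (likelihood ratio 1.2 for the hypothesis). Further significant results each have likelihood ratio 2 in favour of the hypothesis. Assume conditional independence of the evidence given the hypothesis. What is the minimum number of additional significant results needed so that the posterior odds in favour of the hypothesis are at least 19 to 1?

7

Prior odds = 0.057/0.943 = 57/943.
Combined Bayes factor of the evidence already in hand = 2.4 × 1.2 = 2.88.
Odds after that evidence = (57/943) × 2.88 = 4104/23575.
Target odds = 19.
Need 2ⁿ ≥ 19 ÷ (4104/23575) = 23575/216.
2⁶ = 64 falls short of 23575/216 but 2⁷ = 128 reaches it, so n = 7.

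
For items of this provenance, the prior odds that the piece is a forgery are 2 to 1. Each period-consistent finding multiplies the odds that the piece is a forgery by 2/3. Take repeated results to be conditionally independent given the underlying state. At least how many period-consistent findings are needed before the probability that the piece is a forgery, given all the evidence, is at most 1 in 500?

Prior odds = 2.
Likelihood ratio per period-consistent finding = 2/3.
Target posterior odds = 0.002/0.998 = 1/499.
Require (2/3)ⁿ ≤ 1/499 ÷ 2 = 1/998.
(2/3)¹⁷ = 131072/129140163 is still above 1/998 but (2/3)¹⁸ = 262144/387420489 is at or below it, so n = 18.

18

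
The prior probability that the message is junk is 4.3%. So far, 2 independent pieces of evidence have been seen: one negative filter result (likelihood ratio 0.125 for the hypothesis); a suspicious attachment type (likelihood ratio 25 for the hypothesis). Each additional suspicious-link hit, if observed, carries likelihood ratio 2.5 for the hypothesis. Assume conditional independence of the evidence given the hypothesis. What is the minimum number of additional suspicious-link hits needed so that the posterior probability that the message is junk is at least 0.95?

Prior odds = 0.043/0.957 = 43/957.
Combined Bayes factor of the evidence already in hand = 0.125 × 25 = 3.125.
Odds after that evidence = (43/957) × 3.125 = 1075/7656.
Target odds = 0.95/0.05 = 19.
Need 2.5ⁿ ≥ 19 ÷ (1075/7656) = 145464/1075.
2.5⁵ = 97.65625 falls short of 145464/1075 but 2.5⁶ = 244.140625 reaches it, so n = 6.

6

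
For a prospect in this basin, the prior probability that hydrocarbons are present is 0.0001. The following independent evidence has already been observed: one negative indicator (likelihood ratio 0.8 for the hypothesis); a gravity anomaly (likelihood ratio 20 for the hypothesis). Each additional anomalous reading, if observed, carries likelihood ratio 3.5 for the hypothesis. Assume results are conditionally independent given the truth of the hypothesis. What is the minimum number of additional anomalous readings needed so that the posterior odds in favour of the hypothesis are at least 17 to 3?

Prior odds = 0.0001/0.9999 = 1/9999.
Combined Bayes factor of the evidence already in hand = 0.8 × 20 = 16.
Odds after that evidence = (1/9999) × 16 = 16/9999.
Target odds = 17/3.
Need 3.5ⁿ ≥ 17/3 ÷ (16/9999) = 3541.3125.
3.5⁶ = 1838.265625 falls short of 3541.3125 but 3.5⁷ = 823543/128 reaches it, so n = 7.

7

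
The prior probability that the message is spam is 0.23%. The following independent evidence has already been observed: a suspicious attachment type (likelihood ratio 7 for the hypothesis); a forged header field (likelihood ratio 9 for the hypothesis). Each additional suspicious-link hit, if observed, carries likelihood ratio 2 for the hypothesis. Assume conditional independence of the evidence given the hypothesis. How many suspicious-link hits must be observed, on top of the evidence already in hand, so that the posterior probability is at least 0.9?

6

Prior odds = 0.0023/0.9977 = 23/9977.
Combined Bayes factor of the evidence already in hand = 7 × 9 = 63.
Odds after that evidence = (23/9977) × 63 = 1449/9977.
Target odds = 0.9/0.1 = 9.
Need 2ⁿ ≥ 9 ÷ (1449/9977) = 9977/161.
2⁵ = 32 falls short of 9977/161 but 2⁶ = 64 reaches it, so n = 6.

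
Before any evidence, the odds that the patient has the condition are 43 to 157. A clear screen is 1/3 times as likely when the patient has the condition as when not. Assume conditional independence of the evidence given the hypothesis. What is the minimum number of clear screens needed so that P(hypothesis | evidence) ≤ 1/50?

3

Prior odds = 43/157.
Likelihood ratio per clear screen = 1/3.
Target odds: 0.02 ÷ 0.98 = 1/49.
Need (43/157) × (1/3)ⁿ ≤ 1/49, i.e. (1/3)ⁿ ≤ 157/2107.
(1/3)² = 1/9 is still above 157/2107 but (1/3)³ = 1/27 is at or below it, so n = 3.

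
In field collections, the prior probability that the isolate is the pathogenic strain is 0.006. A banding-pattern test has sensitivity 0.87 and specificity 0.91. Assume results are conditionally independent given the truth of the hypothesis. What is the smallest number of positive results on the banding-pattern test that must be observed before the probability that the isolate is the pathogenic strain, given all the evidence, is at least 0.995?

Prior odds: 0.006 ÷ 0.994 = 3/497.
False-positive rate = 1 − 0.91 = 0.09; likelihood ratio of a positive = 0.87/0.09 = 29/3.
Target posterior odds = 0.995/0.005 = 199.
Need (3/497) × (29/3)ⁿ ≥ 199, i.e. (29/3)ⁿ ≥ 98903/3.
(29/3)⁴ = 707281/81 falls short of 98903/3 but (29/3)⁵ = 20511149/243 reaches it, so n = 5.

5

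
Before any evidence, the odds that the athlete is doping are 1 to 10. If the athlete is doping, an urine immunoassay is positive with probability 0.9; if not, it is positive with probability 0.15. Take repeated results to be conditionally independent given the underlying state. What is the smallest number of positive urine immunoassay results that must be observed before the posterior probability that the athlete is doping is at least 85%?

Prior odds = 0.1.
Likelihood ratio of a positive = 0.9/0.15 = 6.
Target odds: 0.85 ÷ 0.15 = 17/3.
Need 0.1 × 6ⁿ ≥ 17/3, i.e. 6ⁿ ≥ 170/3.
6² = 36 falls short of 170/3 but 6³ = 216 reaches it, so n = 3.

3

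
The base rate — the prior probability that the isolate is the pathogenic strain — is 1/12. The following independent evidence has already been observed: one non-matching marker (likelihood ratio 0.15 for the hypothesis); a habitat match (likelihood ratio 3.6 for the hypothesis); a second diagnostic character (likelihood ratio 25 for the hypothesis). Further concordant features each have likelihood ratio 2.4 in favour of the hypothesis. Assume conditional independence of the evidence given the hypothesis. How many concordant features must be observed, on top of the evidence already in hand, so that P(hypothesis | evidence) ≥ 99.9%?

Prior odds = (1/12)/(11/12) = 1/11.
Combined Bayes factor of the evidence already in hand = 0.15 × 3.6 × 25 = 13.5.
Odds after that evidence = (1/11) × 13.5 = 27/22.
Target odds = 0.999/0.001 = 999.
Need 2.4ⁿ ≥ 999 ÷ (27/22) = 814.
2.4⁷ = 35831808/78125 falls short of 814 but 2.4⁸ = 429981696/390625 reaches it, so n = 8.

8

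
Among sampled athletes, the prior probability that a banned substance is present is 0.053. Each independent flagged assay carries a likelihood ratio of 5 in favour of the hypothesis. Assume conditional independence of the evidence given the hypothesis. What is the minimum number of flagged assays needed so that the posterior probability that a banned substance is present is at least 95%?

4

Prior odds = 0.053/0.947 = 53/947.
Likelihood ratio per flagged assay = 5.
Target posterior odds = 0.95/0.05 = 19.
Require 5ⁿ ≥ 19 ÷ (53/947) = 17993/53.
5³ = 125 falls short of 17993/53 but 5⁴ = 625 reaches it, so n = 4.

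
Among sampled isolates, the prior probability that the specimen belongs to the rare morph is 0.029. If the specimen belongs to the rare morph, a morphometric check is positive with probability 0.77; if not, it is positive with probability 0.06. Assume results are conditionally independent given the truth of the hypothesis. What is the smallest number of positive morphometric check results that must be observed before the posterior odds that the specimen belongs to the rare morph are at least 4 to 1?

2

Prior odds: 0.029 ÷ 0.971 = 29/971.
Likelihood ratio of a positive = 0.77/0.06 = 77/6.
Target odds = 4.
Need (29/971) × (77/6)ⁿ ≥ 4, i.e. (77/6)ⁿ ≥ 3884/29.
(77/6)¹ = 77/6 falls short of 3884/29 but (77/6)² = 5929/36 reaches it, so n = 2.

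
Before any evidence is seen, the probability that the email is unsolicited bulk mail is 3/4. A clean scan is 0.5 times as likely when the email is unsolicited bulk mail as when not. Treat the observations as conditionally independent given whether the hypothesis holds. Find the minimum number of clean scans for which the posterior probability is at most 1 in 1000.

Prior odds = 0.75/0.25 = 3.
Likelihood ratio per clean scan = 0.5.
Target odds: 0.001 ÷ 0.999 = 1/999.
Need 3 × 0.5ⁿ ≤ 1/999, i.e. 0.5ⁿ ≤ 1/2997.
0.5¹¹ = 1/2048 is still above 1/2997 but 0.5¹² = 1/4096 is at or below it, so n = 12.

12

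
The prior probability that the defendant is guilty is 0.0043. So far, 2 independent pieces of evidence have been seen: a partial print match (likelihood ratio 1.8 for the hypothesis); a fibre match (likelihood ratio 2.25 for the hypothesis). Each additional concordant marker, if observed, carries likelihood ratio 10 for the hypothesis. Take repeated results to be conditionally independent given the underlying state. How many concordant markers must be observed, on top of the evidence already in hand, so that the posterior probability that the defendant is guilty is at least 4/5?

Prior odds = 0.0043/0.9957 = 43/9957.
Combined Bayes factor of the evidence already in hand = 1.8 × 2.25 = 4.05.
Odds after that evidence = (43/9957) × 4.05 = 1161/66380.
Target odds = 0.8/0.2 = 4.
Need 10ⁿ ≥ 4 ÷ (1161/66380) = 265520/1161.
10² = 100 falls short of 265520/1161 but 10³ = 1000 reaches it, so n = 3.

3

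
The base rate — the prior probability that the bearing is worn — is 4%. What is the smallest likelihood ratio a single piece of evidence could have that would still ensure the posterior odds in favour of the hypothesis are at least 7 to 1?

168

Prior odds = 0.04/0.96 = 1/24.
Target odds = 7.
Required Bayes factor = 7 ÷ (1/24) = 168.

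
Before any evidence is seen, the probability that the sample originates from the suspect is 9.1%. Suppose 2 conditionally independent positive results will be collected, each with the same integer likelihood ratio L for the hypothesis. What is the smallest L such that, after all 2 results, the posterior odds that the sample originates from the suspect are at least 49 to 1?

23

Prior odds = 0.091/0.909 = 91/909.
Target odds = 49.
Need L² ≥ 49 ÷ (91/909) = 6363/13.
22² = 484 < 6363/13 ≤ 529 = 23², so L = 23.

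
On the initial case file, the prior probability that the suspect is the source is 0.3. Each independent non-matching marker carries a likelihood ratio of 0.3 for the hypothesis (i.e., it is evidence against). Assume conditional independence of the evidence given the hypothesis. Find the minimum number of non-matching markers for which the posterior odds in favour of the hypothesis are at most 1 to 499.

5

Prior odds: 0.3 ÷ 0.7 = 3/7.
Likelihood ratio per non-matching marker = 0.3.
Target odds = 1/499.
Require 0.3ⁿ ≤ 1/499 ÷ (3/7) = 7/1497.
0.3⁴ = 0.0081 is still above 7/1497 but 0.3⁵ = 243/100000 is at or below it, so n = 5.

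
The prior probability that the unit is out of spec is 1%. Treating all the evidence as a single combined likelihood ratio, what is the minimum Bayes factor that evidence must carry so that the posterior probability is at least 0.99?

9801

Prior odds = 0.01/0.99 = 1/99.
Target odds = 0.99/0.01 = 99.
Required Bayes factor = 99 ÷ (1/99) = 9801.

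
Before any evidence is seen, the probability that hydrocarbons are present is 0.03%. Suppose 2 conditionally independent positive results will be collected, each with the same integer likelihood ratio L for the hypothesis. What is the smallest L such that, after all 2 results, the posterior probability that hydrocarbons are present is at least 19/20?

252

Prior odds = 0.0003/0.9997 = 3/9997.
Target odds = 0.95/0.05 = 19.
Need L² ≥ 19 ÷ (3/9997) = 189943/3.
251² = 63001 < 189943/3 ≤ 63504 = 252², so L = 252.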